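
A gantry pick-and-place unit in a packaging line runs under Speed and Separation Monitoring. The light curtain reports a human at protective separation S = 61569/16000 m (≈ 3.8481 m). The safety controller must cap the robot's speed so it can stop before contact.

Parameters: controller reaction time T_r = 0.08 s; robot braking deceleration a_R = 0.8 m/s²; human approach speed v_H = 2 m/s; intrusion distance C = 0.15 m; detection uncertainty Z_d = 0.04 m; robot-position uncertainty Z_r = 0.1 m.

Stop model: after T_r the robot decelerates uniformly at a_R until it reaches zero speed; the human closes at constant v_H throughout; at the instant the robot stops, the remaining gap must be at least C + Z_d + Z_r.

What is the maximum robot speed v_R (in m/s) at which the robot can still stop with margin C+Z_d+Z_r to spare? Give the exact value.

v_R_max = 21/20 m/s = 1.0500 m/s

collect terms ⇒ (5/8)·v_R² + (129/50)·v_R + (-54369/16000) = 0
  disc = (129/50)² − 4·(5/8)·(-54369/16000) = 2424249/160000 ; √disc = 1557/400
  v_R = (−(129/50) + 1557/400) / (2·(5/8)) = 21/20 m/s
check:
stop time T_s = (21/20)/(4/5) = 1.3125 s
robot in T_r: 1.0500·0.0800 = 0.0840 m
robot covers 1.0500·1.3125 − ½·0.8000·1.3125² = 0.6891 m while stopping
human over T_r+T_s: 2.0000·(0.0800+1.3125) = 2.7850 m
C+Z_d+Z_r = 0.1500+0.0400+0.1000 = 0.2900 m
sum ≈ 0.0840+0.6891+2.7850+0.2900 ≈ 3.8481 m = S ✓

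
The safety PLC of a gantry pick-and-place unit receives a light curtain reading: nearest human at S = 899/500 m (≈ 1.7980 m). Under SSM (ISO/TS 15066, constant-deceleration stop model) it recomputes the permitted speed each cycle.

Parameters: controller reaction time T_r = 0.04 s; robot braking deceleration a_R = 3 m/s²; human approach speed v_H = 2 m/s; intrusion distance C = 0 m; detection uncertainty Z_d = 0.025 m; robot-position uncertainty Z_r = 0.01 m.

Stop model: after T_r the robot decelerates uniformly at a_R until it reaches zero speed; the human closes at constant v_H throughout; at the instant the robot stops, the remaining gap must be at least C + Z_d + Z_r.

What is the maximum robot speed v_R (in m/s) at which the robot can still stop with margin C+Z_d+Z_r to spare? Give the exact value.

v_R_max = 17/10 m/s = 1.7000 m/s

at the boundary: (1/6)·v² + (53/75)·v + (-1683/1000) = 0
  disc = (53/75)² − 4·(1/6)·(-1683/1000) = 36481/22500 ; √disc = 191/150
  v_R = (−(53/75) + 191/150) / (2·(1/6)) = 17/10 m/s
check:
T_s = v_R/a_R = (17/10)/3 = 0.5667 s
robot in T_r: 1.7000·0.0400 = 0.0680 m
braking distance = 1.7000²/(2·3.0000) = 0.4817 m
human over T_r+T_s: 2.0000·(0.0400+0.5667) = 1.2133 m
margins: 0.0000+0.0250+0.0100 = 0.0350 m
sum ≈ 0.0680+0.4817+1.2133+0.0350 ≈ 1.7980 m = S ✓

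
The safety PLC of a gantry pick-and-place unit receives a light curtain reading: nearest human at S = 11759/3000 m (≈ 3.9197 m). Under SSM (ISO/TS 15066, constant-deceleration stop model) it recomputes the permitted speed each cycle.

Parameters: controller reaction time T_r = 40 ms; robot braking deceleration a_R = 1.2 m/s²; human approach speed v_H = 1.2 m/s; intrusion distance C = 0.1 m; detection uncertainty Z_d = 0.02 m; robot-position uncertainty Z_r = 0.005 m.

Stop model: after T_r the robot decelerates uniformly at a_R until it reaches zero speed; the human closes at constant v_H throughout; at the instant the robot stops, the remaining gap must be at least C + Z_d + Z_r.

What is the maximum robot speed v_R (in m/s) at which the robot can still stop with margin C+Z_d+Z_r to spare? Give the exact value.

v_R_max = 2 m/s = 2.0000 m/s

at the boundary: (5/12)·v² + (26/25)·v + (-281/75) = 0
  disc = (26/25)² − 4·(5/12)·(-281/75) = 41209/5625 ; √disc = 203/75
  v_R = (−(26/25) + 203/75) / (2·(5/12)) = 2 m/s
check:
braking lasts T_s = 2/(6/5) = 1.6667 s
robot in T_r: 2.0000·0.0400 = 0.0800 m
braking distance = 2.0000²/(2·1.2000) = 1.6667 m
person approaches 1.2000·(0.0400+1.6667) = 2.0480 m
margins: 0.1000+0.0200+0.0050 = 0.1250 m
sum ≈ 0.0800+1.6667+2.0480+0.1250 ≈ 3.9197 m = S ✓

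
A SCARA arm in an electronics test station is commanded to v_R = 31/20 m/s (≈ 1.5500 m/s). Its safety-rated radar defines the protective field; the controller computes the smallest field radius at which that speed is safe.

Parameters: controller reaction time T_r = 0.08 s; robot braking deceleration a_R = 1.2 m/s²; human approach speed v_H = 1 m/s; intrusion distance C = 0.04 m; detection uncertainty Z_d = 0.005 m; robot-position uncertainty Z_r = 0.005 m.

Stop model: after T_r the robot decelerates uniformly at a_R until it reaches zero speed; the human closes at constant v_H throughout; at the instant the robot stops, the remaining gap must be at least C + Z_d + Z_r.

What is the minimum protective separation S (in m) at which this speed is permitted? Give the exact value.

S_min = 61121/24000 m = 2.5467 m

T_s = v_R/a_R = (31/20)/(6/5) = 1.2917 s
robot covers v_R·T_r = 1.5500·0.0800 = 0.1240 m before braking
braking distance = 1.5500²/(2·1.2000) = 1.0010 m
human closes 1.0000·1.3717 = 1.3717 m
C+Z_d+Z_r = 0.0400+0.0050+0.0050 = 0.0500 m
S_min ≈ 0.1240+1.0010+1.3717+0.0500  ⇒  S_min = 61121/24000 m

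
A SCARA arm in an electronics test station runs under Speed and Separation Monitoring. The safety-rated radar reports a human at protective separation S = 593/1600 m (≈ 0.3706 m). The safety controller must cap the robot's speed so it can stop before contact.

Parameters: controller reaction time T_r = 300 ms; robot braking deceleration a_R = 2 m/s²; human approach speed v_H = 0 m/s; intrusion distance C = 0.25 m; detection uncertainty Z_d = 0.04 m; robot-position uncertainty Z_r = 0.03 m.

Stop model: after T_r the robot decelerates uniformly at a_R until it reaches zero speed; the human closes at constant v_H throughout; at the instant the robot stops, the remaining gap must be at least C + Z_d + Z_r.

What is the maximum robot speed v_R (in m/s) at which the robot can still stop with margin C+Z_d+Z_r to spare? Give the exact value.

v_R_max = 3/20 m/s = 0.1500 m/s

collect terms ⇒ (1/4)·v_R² + (3/10)·v_R + (-81/1600) = 0
  disc = (3/10)² − 4·(1/4)·(-81/1600) = 9/64 ; √disc = 3/8
  v_R = (−(3/10) + 3/8) / (2·(1/4)) = 3/20 m/s
check:
stop time T_s = (3/20)/2 = 0.0750 s
reaction-phase robot travel = 0.1500·0.3000 = 0.0450 m
robot covers 0.1500·0.0750 − ½·2.0000·0.0750² = 0.0056 m while stopping
person approaches 0.0000·(0.3000+0.0750) = 0.0000 m
residual clearance needed = 0.2500+0.0400+0.0300 = 0.3200 m
sum ≈ 0.0450+0.0056+0.0000+0.3200 ≈ 0.3706 m = S ✓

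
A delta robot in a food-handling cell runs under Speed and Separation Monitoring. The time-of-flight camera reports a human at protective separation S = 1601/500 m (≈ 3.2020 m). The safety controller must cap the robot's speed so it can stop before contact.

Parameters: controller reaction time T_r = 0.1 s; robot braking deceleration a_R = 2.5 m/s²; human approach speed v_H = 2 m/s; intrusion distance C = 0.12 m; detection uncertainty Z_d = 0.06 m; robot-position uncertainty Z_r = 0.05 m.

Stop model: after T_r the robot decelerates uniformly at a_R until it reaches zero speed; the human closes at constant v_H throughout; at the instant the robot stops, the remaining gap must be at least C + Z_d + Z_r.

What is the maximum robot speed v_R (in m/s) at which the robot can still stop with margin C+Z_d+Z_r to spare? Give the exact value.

collect terms ⇒ (1/5)·v_R² + (9/10)·v_R + (-693/250) = 0
  disc = (9/10)² − 4·(1/5)·(-693/250) = 7569/2500 ; √disc = 87/50
  v_R = (−(9/10) + 87/50) / (2·(1/5)) = 21/10 m/s
check:
T_s = v_R/a_R = (21/10)/(5/2) = 0.8400 s
robot in T_r: 2.1000·0.1000 = 0.2100 m
robot covers 2.1000·0.8400 − ½·2.5000·0.8400² = 0.8820 m while stopping
person approaches 2.0000·(0.1000+0.8400) = 1.8800 m
margins: 0.1200+0.0600+0.0500 = 0.2300 m
sum ≈ 0.2100+0.8820+1.8800+0.2300 ≈ 3.2020 m = S ✓

v_R_max = 21/10 m/s = 2.1000 m/s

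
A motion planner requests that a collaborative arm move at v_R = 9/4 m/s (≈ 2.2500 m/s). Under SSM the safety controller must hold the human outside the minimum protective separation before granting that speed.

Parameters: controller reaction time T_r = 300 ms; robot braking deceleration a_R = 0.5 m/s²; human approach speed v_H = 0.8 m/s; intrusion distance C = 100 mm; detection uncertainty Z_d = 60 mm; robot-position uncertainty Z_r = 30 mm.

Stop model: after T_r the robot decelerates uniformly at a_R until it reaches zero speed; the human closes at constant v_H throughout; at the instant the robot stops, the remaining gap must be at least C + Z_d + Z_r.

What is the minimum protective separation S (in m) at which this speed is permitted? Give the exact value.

braking lasts T_s = (9/4)/(1/2) = 4.5000 s
robot covers v_R·T_r = 2.2500·0.3000 = 0.6750 m before braking
robot under decel: 2.2500²/(2·0.5000) = 5.0625 m
human over T_r+T_s: 0.8000·(0.3000+4.5000) = 3.8400 m
C+Z_d+Z_r = 0.1000+0.0600+0.0300 = 0.1900 m
S_min ≈ 0.6750+5.0625+3.8400+0.1900  ⇒  S_min = 3907/400 m

S_min = 3907/400 m = 9.7675 m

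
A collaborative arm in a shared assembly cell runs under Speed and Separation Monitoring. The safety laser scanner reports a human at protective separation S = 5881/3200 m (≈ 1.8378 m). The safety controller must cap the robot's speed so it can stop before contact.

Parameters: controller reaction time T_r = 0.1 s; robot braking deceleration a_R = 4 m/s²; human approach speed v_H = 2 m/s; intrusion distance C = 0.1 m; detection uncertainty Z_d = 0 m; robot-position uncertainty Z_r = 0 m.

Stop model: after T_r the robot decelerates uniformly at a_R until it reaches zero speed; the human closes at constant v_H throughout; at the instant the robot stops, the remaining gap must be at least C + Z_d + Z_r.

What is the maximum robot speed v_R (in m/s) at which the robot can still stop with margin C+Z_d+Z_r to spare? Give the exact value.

v_R_max = 37/20 m/s = 1.8500 m/s

collect terms ⇒ (1/8)·v_R² + (3/5)·v_R + (-4921/3200) = 0
  disc = (3/5)² − 4·(1/8)·(-4921/3200) = 289/256 ; √disc = 17/16
  v_R = (−(3/5) + 17/16) / (2·(1/8)) = 37/20 m/s
check:
stop time T_s = (37/20)/4 = 0.4625 s
robot covers v_R·T_r = 1.8500·0.1000 = 0.1850 m before braking
robot under decel: 1.8500²/(2·4.0000) = 0.4278 m
person approaches 2.0000·(0.1000+0.4625) = 1.1250 m
margins: 0.1000+0.0000+0.0000 = 0.1000 m
sum ≈ 0.1850+0.4278+1.1250+0.1000 ≈ 1.8378 m = S ✓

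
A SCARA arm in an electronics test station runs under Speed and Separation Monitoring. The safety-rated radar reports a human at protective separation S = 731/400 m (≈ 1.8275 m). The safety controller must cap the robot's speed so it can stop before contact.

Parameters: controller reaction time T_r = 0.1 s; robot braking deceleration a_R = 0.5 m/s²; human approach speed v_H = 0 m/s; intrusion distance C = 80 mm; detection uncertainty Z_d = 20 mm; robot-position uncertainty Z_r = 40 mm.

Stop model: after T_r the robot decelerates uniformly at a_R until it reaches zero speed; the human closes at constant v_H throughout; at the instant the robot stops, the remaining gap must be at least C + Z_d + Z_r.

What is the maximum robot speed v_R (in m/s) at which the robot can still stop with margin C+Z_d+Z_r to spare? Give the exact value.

v_R_max = 5/4 m/s = 1.2500 m/s

quadratic (1)·v² + (1/10)·v + (-27/16) = 0
  disc = (1/10)² − 4·(1)·(-27/16) = 169/25 ; √disc = 13/5
  v_R = (−(1/10) + 13/5) / (2·(1)) = 5/4 m/s
check:
stop time T_s = (5/4)/(1/2) = 2.5000 s
robot in T_r: 1.2500·0.1000 = 0.1250 m
braking distance = 1.2500²/(2·0.5000) = 1.5625 m
human closes 0.0000·2.6000 = 0.0000 m
residual clearance needed = 0.0800+0.0200+0.0400 = 0.1400 m
sum ≈ 0.1250+1.5625+0.0000+0.1400 ≈ 1.8275 m = S ✓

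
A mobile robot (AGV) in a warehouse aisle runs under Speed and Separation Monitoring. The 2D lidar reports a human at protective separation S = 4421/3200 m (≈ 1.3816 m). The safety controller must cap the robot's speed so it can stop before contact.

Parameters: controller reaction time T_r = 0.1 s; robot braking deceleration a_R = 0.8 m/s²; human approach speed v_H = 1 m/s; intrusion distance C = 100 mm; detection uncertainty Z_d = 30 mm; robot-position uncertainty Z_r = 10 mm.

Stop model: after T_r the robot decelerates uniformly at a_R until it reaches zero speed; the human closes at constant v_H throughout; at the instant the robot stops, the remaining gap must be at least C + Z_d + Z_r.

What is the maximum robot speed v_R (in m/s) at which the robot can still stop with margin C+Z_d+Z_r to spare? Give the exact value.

at the boundary: (5/8)·v² + (27/20)·v + (-3653/3200) = 0
  disc = (27/20)² − 4·(5/8)·(-3653/3200) = 29929/6400 ; √disc = 173/80
  v_R = (−(27/20) + 173/80) / (2·(5/8)) = 13/20 m/s
check:
braking lasts T_s = (13/20)/(4/5) = 0.8125 s
reaction-phase robot travel = 0.6500·0.1000 = 0.0650 m
robot under decel: 0.6500²/(2·0.8000) = 0.2641 m
person approaches 1.0000·(0.1000+0.8125) = 0.9125 m
C+Z_d+Z_r = 0.1000+0.0300+0.0100 = 0.1400 m
sum ≈ 0.0650+0.2641+0.9125+0.1400 ≈ 1.3816 m = S ✓

v_R_max = 13/20 m/s = 0.6500 m/s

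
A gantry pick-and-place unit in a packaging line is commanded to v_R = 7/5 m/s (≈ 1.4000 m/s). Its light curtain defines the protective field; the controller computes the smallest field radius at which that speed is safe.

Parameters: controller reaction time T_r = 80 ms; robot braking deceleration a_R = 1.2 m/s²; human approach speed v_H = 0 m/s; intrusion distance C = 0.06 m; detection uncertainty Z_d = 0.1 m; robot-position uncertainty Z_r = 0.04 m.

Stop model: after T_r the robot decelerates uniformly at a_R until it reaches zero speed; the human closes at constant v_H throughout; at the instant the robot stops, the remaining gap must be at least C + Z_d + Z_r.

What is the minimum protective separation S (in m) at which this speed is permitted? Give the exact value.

stop time T_s = (7/5)/(6/5) = 1.1667 s
robot covers v_R·T_r = 1.4000·0.0800 = 0.1120 m before braking
braking distance = 1.4000²/(2·1.2000) = 0.8167 m
human over T_r+T_s: 0.0000·(0.0800+1.1667) = 0.0000 m
residual clearance needed = 0.0600+0.1000+0.0400 = 0.2000 m
S_min ≈ 0.1120+0.8167+0.0000+0.2000  ⇒  S_min = 1693/1500 m

S_min = 1693/1500 m = 1.1287 m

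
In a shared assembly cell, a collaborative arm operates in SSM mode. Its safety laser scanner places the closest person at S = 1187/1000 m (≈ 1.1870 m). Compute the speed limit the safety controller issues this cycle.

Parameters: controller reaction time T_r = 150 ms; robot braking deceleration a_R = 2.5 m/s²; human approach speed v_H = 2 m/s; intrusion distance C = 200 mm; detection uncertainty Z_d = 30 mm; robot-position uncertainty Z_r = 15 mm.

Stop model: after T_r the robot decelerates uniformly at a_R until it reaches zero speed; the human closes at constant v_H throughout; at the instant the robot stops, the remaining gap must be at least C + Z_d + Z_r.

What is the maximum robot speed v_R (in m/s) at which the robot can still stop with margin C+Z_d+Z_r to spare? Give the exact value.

collect terms ⇒ (1/5)·v_R² + (19/20)·v_R + (-321/500) = 0
  disc = (19/20)² − 4·(1/5)·(-321/500) = 14161/10000 ; √disc = 119/100
  v_R = (−(19/20) + 119/100) / (2·(1/5)) = 3/5 m/s
check:
stop time T_s = (3/5)/(5/2) = 0.2400 s
reaction-phase robot travel = 0.6000·0.1500 = 0.0900 m
robot covers 0.6000·0.2400 − ½·2.5000·0.2400² = 0.0720 m while stopping
person approaches 2.0000·(0.1500+0.2400) = 0.7800 m
residual clearance needed = 0.2000+0.0300+0.0150 = 0.2450 m
sum ≈ 0.0900+0.0720+0.7800+0.2450 ≈ 1.1870 m = S ✓

v_R_max = 3/5 m/s = 0.6000 m/s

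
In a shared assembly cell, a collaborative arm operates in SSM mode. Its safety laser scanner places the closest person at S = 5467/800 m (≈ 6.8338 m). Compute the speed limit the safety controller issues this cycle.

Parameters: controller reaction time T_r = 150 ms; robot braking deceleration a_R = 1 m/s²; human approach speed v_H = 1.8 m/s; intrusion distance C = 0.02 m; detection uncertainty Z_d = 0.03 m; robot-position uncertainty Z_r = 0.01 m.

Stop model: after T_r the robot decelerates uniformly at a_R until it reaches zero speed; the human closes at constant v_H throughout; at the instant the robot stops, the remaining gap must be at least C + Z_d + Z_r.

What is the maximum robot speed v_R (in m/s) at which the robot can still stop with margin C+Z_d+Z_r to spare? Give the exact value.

quadratic (1/2)·v² + (39/20)·v + (-5203/800) = 0
  disc = (39/20)² − 4·(1/2)·(-5203/800) = 1681/100 ; √disc = 41/10
  v_R = (−(39/20) + 41/10) / (2·(1/2)) = 43/20 m/s
check:
braking lasts T_s = (43/20)/1 = 2.1500 s
reaction-phase robot travel = 2.1500·0.1500 = 0.3225 m
robot covers 2.1500·2.1500 − ½·1.0000·2.1500² = 2.3112 m while stopping
human closes 1.8000·2.3000 = 4.1400 m
residual clearance needed = 0.0200+0.0300+0.0100 = 0.0600 m
sum ≈ 0.3225+2.3112+4.1400+0.0600 ≈ 6.8338 m = S ✓

v_R_max = 43/20 m/s = 2.1500 m/s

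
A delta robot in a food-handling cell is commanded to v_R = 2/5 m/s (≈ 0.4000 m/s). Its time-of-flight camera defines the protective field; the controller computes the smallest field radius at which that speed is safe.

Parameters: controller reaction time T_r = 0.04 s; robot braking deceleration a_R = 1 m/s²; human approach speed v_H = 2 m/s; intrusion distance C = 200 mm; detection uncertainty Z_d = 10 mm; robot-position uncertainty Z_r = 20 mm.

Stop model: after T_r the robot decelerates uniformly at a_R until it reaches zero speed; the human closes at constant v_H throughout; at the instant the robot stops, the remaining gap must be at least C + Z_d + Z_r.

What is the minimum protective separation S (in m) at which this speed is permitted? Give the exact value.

S_min = 603/500 m = 1.2060 m

braking lasts T_s = (2/5)/1 = 0.4000 s
robot covers v_R·T_r = 0.4000·0.0400 = 0.0160 m before braking
robot covers 0.4000·0.4000 − ½·1.0000·0.4000² = 0.0800 m while stopping
person approaches 2.0000·(0.0400+0.4000) = 0.8800 m
C+Z_d+Z_r = 0.2000+0.0100+0.0200 = 0.2300 m
S_min ≈ 0.0160+0.0800+0.8800+0.2300  ⇒  S_min = 603/500 m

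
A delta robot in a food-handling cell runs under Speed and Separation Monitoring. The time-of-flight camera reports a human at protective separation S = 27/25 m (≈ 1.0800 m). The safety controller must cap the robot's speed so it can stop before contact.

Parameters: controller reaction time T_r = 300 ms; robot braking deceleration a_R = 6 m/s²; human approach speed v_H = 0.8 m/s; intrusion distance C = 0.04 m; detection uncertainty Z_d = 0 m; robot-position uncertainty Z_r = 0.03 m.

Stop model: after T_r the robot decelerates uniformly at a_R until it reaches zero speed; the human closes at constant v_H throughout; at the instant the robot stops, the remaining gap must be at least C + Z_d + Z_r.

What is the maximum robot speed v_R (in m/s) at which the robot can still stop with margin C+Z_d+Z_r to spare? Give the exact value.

at the boundary: (1/12)·v² + (13/30)·v + (-77/100) = 0
  disc = (13/30)² − 4·(1/12)·(-77/100) = 4/9 ; √disc = 2/3
  v_R = (−(13/30) + 2/3) / (2·(1/12)) = 7/5 m/s
check:
stop time T_s = (7/5)/6 = 0.2333 s
robot in T_r: 1.4000·0.3000 = 0.4200 m
robot covers 1.4000·0.2333 − ½·6.0000·0.2333² = 0.1633 m while stopping
human over T_r+T_s: 0.8000·(0.3000+0.2333) = 0.4267 m
residual clearance needed = 0.0400+0.0000+0.0300 = 0.0700 m
sum ≈ 0.4200+0.1633+0.4267+0.0700 ≈ 1.0800 m = S ✓

v_R_max = 7/5 m/s = 1.4000 m/s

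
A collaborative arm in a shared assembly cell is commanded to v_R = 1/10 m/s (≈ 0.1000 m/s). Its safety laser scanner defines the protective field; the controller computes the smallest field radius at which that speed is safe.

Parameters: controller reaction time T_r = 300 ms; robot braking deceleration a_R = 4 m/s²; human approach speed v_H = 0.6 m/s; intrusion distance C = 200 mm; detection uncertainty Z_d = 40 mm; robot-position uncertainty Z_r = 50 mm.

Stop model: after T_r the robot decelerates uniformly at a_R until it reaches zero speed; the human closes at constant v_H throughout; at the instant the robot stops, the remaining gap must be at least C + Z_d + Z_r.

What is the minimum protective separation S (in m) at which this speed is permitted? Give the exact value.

braking lasts T_s = (1/10)/4 = 0.0250 s
reaction-phase robot travel = 0.1000·0.3000 = 0.0300 m
braking distance = 0.1000²/(2·4.0000) = 0.0013 m
person approaches 0.6000·(0.3000+0.0250) = 0.1950 m
residual clearance needed = 0.2000+0.0400+0.0500 = 0.2900 m
S_min ≈ 0.0300+0.0013+0.1950+0.2900  ⇒  S_min = 413/800 m

S_min = 413/800 m = 0.5162 m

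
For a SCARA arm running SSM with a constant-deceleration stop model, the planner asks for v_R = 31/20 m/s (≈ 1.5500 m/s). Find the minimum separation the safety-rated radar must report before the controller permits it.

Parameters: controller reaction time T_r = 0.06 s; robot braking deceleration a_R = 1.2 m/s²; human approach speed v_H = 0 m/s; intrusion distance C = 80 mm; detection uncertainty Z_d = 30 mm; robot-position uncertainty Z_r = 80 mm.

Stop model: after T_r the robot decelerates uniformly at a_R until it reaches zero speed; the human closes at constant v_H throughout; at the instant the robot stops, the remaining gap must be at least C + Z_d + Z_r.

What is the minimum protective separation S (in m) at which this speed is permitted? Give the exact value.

stop time T_s = (31/20)/(6/5) = 1.2917 s
robot covers v_R·T_r = 1.5500·0.0600 = 0.0930 m before braking
robot covers 1.5500·1.2917 − ½·1.2000·1.2917² = 1.0010 m while stopping
person approaches 0.0000·(0.0600+1.2917) = 0.0000 m
residual clearance needed = 0.0800+0.0300+0.0800 = 0.1900 m
S_min ≈ 0.0930+1.0010+0.0000+0.1900  ⇒  S_min = 30817/24000 m

S_min = 30817/24000 m = 1.2840 m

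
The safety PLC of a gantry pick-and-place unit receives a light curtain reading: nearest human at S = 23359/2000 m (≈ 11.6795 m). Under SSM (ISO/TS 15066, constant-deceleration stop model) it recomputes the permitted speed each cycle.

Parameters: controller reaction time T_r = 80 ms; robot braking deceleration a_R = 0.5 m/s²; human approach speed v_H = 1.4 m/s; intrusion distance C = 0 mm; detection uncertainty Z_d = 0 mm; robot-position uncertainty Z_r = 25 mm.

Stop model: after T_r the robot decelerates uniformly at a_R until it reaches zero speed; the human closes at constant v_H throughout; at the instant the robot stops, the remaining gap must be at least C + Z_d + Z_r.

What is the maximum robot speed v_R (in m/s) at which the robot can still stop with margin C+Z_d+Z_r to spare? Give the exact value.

at the boundary: (1)·v² + (72/25)·v + (-4617/400) = 0
  disc = (72/25)² − 4·(1)·(-4617/400) = 136161/2500 ; √disc = 369/50
  v_R = (−(72/25) + 369/50) / (2·(1)) = 9/4 m/s
check:
T_s = v_R/a_R = (9/4)/(1/2) = 4.5000 s
reaction-phase robot travel = 2.2500·0.0800 = 0.1800 m
robot covers 2.2500·4.5000 − ½·0.5000·4.5000² = 5.0625 m while stopping
human over T_r+T_s: 1.4000·(0.0800+4.5000) = 6.4120 m
margins: 0.0000+0.0000+0.0250 = 0.0250 m
sum ≈ 0.1800+5.0625+6.4120+0.0250 ≈ 11.6795 m = S ✓

v_R_max = 9/4 m/s = 2.2500 m/s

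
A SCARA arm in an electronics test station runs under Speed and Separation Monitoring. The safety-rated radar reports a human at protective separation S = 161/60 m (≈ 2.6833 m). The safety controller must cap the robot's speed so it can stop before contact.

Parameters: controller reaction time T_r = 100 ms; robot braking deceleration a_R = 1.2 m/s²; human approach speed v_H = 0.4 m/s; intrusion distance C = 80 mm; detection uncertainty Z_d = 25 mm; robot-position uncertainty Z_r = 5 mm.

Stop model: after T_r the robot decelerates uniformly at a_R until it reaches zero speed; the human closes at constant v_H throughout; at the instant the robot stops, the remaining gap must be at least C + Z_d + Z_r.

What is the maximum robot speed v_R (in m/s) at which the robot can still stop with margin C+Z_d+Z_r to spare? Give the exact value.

at the boundary: (5/12)·v² + (13/30)·v + (-38/15) = 0
  disc = (13/30)² − 4·(5/12)·(-38/15) = 441/100 ; √disc = 21/10
  v_R = (−(13/30) + 21/10) / (2·(5/12)) = 2 m/s
check:
T_s = v_R/a_R = 2/(6/5) = 1.6667 s
robot covers v_R·T_r = 2.0000·0.1000 = 0.2000 m before braking
braking distance = 2.0000²/(2·1.2000) = 1.6667 m
human closes 0.4000·1.7667 = 0.7067 m
margins: 0.0800+0.0250+0.0050 = 0.1100 m
sum ≈ 0.2000+1.6667+0.7067+0.1100 ≈ 2.6833 m = S ✓

v_R_max = 2 m/s = 2.0000 m/s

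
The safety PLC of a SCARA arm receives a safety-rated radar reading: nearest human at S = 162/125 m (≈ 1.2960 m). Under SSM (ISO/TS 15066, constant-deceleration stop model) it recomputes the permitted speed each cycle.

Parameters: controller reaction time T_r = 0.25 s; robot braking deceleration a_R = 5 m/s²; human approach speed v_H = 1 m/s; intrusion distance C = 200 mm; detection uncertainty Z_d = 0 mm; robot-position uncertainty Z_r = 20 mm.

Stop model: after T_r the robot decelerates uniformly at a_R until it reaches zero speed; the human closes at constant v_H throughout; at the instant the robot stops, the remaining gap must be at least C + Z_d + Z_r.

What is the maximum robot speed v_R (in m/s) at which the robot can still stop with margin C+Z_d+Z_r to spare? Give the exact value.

at the boundary: (1/10)·v² + (9/20)·v + (-413/500) = 0
  disc = (9/20)² − 4·(1/10)·(-413/500) = 5329/10000 ; √disc = 73/100
  v_R = (−(9/20) + 73/100) / (2·(1/10)) = 7/5 m/s
check:
braking lasts T_s = (7/5)/5 = 0.2800 s
reaction-phase robot travel = 1.4000·0.2500 = 0.3500 m
braking distance = 1.4000²/(2·5.0000) = 0.1960 m
human closes 1.0000·0.5300 = 0.5300 m
residual clearance needed = 0.2000+0.0000+0.0200 = 0.2200 m
sum ≈ 0.3500+0.1960+0.5300+0.2200 ≈ 1.2960 m = S ✓

v_R_max = 7/5 m/s = 1.4000 m/s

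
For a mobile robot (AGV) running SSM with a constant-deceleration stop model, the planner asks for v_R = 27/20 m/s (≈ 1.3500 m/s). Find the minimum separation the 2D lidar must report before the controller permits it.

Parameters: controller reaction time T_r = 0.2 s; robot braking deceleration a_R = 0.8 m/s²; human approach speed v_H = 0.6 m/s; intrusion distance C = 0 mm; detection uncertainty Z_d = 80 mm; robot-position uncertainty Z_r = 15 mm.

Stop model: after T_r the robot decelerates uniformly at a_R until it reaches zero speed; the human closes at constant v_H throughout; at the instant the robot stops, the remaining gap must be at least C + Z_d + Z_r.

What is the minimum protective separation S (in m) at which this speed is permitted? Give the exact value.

braking lasts T_s = (27/20)/(4/5) = 1.6875 s
robot covers v_R·T_r = 1.3500·0.2000 = 0.2700 m before braking
robot covers 1.3500·1.6875 − ½·0.8000·1.6875² = 1.1391 m while stopping
human closes 0.6000·1.8875 = 1.1325 m
margins: 0.0000+0.0800+0.0150 = 0.0950 m
S_min ≈ 0.2700+1.1391+1.1325+0.0950  ⇒  S_min = 8437/3200 m

S_min = 8437/3200 m = 2.6366 m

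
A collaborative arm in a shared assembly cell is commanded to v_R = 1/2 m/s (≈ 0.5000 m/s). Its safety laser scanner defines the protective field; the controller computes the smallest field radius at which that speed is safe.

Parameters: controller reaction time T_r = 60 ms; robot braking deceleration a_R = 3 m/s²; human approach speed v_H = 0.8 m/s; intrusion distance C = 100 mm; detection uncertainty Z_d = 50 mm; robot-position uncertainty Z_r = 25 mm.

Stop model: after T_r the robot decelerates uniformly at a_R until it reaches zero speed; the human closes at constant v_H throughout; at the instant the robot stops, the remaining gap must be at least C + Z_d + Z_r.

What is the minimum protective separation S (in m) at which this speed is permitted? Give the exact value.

S_min = 107/250 m = 0.4280 m

T_s = v_R/a_R = (1/2)/3 = 0.1667 s
reaction-phase robot travel = 0.5000·0.0600 = 0.0300 m
robot covers 0.5000·0.1667 − ½·3.0000·0.1667² = 0.0417 m while stopping
human closes 0.8000·0.2267 = 0.1813 m
C+Z_d+Z_r = 0.1000+0.0500+0.0250 = 0.1750 m
S_min ≈ 0.0300+0.0417+0.1813+0.1750  ⇒  S_min = 107/250 m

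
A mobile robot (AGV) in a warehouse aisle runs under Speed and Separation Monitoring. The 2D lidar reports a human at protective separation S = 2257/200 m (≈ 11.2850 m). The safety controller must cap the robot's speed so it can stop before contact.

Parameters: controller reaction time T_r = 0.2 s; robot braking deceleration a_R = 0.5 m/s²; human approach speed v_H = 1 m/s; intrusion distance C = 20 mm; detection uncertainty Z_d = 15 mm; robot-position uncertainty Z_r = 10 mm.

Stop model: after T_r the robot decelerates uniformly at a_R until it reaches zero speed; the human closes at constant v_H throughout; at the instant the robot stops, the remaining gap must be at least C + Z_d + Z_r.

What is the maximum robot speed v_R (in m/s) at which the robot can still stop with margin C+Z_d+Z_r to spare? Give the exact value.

collect terms ⇒ (1)·v_R² + (11/5)·v_R + (-276/25) = 0
  disc = (11/5)² − 4·(1)·(-276/25) = 49 ; √disc = 7
  v_R = (−(11/5) + 7) / (2·(1)) = 12/5 m/s
check:
stop time T_s = (12/5)/(1/2) = 4.8000 s
robot covers v_R·T_r = 2.4000·0.2000 = 0.4800 m before braking
robot covers 2.4000·4.8000 − ½·0.5000·4.8000² = 5.7600 m while stopping
person approaches 1.0000·(0.2000+4.8000) = 5.0000 m
C+Z_d+Z_r = 0.0200+0.0150+0.0100 = 0.0450 m
sum ≈ 0.4800+5.7600+5.0000+0.0450 ≈ 11.2850 m = S ✓

v_R_max = 12/5 m/s = 2.4000 m/s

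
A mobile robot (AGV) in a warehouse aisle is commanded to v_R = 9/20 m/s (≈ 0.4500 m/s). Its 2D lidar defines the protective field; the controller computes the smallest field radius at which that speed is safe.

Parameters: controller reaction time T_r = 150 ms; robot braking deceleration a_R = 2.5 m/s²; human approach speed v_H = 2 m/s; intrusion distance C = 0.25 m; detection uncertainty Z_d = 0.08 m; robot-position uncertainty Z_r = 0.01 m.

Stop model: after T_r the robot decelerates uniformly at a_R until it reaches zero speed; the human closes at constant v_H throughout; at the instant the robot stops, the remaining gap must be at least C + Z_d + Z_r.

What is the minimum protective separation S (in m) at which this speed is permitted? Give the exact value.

S_min = 277/250 m = 1.1080 m

stop time T_s = (9/20)/(5/2) = 0.1800 s
robot in T_r: 0.4500·0.1500 = 0.0675 m
braking distance = 0.4500²/(2·2.5000) = 0.0405 m
human over T_r+T_s: 2.0000·(0.1500+0.1800) = 0.6600 m
margins: 0.2500+0.0800+0.0100 = 0.3400 m
S_min ≈ 0.0675+0.0405+0.6600+0.3400  ⇒  S_min = 277/250 m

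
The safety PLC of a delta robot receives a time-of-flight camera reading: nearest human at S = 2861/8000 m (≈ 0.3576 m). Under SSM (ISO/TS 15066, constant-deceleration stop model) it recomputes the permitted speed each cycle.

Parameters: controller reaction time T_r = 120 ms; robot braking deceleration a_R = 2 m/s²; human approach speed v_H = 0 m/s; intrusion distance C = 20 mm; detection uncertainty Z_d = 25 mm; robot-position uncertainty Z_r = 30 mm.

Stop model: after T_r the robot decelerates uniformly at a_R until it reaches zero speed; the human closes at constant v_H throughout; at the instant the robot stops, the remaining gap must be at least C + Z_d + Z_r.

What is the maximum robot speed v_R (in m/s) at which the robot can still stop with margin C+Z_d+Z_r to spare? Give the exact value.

quadratic (1/4)·v² + (3/25)·v + (-2261/8000) = 0
  disc = (3/25)² − 4·(1/4)·(-2261/8000) = 11881/40000 ; √disc = 109/200
  v_R = (−(3/25) + 109/200) / (2·(1/4)) = 17/20 m/s
check:
braking lasts T_s = (17/20)/2 = 0.4250 s
robot covers v_R·T_r = 0.8500·0.1200 = 0.1020 m before braking
robot covers 0.8500·0.4250 − ½·2.0000·0.4250² = 0.1806 m while stopping
human closes 0.0000·0.5450 = 0.0000 m
margins: 0.0200+0.0250+0.0300 = 0.0750 m
sum ≈ 0.1020+0.1806+0.0000+0.0750 ≈ 0.3576 m = S ✓

v_R_max = 17/20 m/s = 0.8500 m/s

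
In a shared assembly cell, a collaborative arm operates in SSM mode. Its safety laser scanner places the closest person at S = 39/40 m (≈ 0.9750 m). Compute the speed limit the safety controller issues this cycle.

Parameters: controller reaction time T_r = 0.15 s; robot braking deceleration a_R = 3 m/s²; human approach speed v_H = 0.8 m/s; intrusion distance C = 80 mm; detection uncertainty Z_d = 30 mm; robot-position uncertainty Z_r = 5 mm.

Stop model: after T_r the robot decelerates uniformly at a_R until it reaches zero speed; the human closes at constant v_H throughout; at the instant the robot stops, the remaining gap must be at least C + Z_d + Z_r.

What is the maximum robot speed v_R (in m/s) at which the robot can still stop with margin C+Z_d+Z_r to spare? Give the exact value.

v_R_max = 6/5 m/s = 1.2000 m/s

at the boundary: (1/6)·v² + (5/12)·v + (-37/50) = 0
  disc = (5/12)² − 4·(1/6)·(-37/50) = 2401/3600 ; √disc = 49/60
  v_R = (−(5/12) + 49/60) / (2·(1/6)) = 6/5 m/s
check:
T_s = v_R/a_R = (6/5)/3 = 0.4000 s
reaction-phase robot travel = 1.2000·0.1500 = 0.1800 m
robot under decel: 1.2000²/(2·3.0000) = 0.2400 m
human over T_r+T_s: 0.8000·(0.1500+0.4000) = 0.4400 m
C+Z_d+Z_r = 0.0800+0.0300+0.0050 = 0.1150 m
sum ≈ 0.1800+0.2400+0.4400+0.1150 ≈ 0.9750 m = S ✓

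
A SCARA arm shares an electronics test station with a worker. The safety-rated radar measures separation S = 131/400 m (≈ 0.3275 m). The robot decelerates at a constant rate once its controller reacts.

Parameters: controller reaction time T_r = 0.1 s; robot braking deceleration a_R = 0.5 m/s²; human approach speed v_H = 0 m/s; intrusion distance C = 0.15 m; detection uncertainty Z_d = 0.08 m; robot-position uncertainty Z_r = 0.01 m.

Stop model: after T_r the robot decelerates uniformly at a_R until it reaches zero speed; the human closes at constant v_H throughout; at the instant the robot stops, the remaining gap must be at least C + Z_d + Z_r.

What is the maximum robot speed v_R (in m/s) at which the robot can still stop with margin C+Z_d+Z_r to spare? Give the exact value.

collect terms ⇒ (1)·v_R² + (1/10)·v_R + (-7/80) = 0
  disc = (1/10)² − 4·(1)·(-7/80) = 9/25 ; √disc = 3/5
  v_R = (−(1/10) + 3/5) / (2·(1)) = 1/4 m/s
check:
braking lasts T_s = (1/4)/(1/2) = 0.5000 s
reaction-phase robot travel = 0.2500·0.1000 = 0.0250 m
braking distance = 0.2500²/(2·0.5000) = 0.0625 m
human closes 0.0000·0.6000 = 0.0000 m
C+Z_d+Z_r = 0.1500+0.0800+0.0100 = 0.2400 m
sum ≈ 0.0250+0.0625+0.0000+0.2400 ≈ 0.3275 m = S ✓

v_R_max = 1/4 m/s = 0.2500 m/s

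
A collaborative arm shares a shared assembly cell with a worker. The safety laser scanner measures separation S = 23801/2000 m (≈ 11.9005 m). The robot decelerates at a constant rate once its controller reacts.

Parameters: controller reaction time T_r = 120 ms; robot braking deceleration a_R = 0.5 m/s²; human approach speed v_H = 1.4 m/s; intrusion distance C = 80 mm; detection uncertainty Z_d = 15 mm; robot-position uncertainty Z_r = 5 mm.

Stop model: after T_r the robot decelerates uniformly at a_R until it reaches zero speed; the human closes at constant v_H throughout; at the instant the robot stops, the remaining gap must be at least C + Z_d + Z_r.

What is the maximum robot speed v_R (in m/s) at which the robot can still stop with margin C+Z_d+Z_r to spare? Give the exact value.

at the boundary: (1)·v² + (73/25)·v + (-4653/400) = 0
  disc = (73/25)² − 4·(1)·(-4653/400) = 137641/2500 ; √disc = 371/50
  v_R = (−(73/25) + 371/50) / (2·(1)) = 9/4 m/s
check:
T_s = v_R/a_R = (9/4)/(1/2) = 4.5000 s
robot covers v_R·T_r = 2.2500·0.1200 = 0.2700 m before braking
robot under decel: 2.2500²/(2·0.5000) = 5.0625 m
human over T_r+T_s: 1.4000·(0.1200+4.5000) = 6.4680 m
C+Z_d+Z_r = 0.0800+0.0150+0.0050 = 0.1000 m
sum ≈ 0.2700+5.0625+6.4680+0.1000 ≈ 11.9005 m = S ✓

v_R_max = 9/4 m/s = 2.2500 m/s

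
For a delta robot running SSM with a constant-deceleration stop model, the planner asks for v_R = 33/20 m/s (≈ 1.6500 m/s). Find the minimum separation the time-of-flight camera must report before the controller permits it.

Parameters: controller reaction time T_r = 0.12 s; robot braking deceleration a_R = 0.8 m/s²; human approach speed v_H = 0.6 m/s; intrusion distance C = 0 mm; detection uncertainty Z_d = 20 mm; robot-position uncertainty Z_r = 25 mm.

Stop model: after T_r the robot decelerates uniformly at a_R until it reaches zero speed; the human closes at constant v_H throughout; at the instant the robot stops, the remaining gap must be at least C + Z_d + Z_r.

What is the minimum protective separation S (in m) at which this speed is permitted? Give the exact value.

S_min = 10413/3200 m = 3.2541 m

T_s = v_R/a_R = (33/20)/(4/5) = 2.0625 s
robot in T_r: 1.6500·0.1200 = 0.1980 m
braking distance = 1.6500²/(2·0.8000) = 1.7016 m
person approaches 0.6000·(0.1200+2.0625) = 1.3095 m
residual clearance needed = 0.0000+0.0200+0.0250 = 0.0450 m
S_min ≈ 0.1980+1.7016+1.3095+0.0450  ⇒  S_min = 10413/3200 m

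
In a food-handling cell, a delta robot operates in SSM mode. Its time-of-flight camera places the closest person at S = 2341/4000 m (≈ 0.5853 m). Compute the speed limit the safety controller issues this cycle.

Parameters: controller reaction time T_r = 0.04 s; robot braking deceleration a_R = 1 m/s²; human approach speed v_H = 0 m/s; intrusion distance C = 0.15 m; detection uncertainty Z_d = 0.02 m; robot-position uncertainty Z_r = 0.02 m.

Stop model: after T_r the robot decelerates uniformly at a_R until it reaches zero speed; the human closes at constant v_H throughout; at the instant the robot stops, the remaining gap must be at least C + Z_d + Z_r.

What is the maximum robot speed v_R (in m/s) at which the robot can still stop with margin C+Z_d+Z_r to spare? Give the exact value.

v_R_max = 17/20 m/s = 0.8500 m/s

quadratic (1/2)·v² + (1/25)·v + (-1581/4000) = 0
  disc = (1/25)² − 4·(1/2)·(-1581/4000) = 7921/10000 ; √disc = 89/100
  v_R = (−(1/25) + 89/100) / (2·(1/2)) = 17/20 m/s
check:
stop time T_s = (17/20)/1 = 0.8500 s
robot in T_r: 0.8500·0.0400 = 0.0340 m
robot covers 0.8500·0.8500 − ½·1.0000·0.8500² = 0.3613 m while stopping
human closes 0.0000·0.8900 = 0.0000 m
margins: 0.1500+0.0200+0.0200 = 0.1900 m
sum ≈ 0.0340+0.3613+0.0000+0.1900 ≈ 0.5853 m = S ✓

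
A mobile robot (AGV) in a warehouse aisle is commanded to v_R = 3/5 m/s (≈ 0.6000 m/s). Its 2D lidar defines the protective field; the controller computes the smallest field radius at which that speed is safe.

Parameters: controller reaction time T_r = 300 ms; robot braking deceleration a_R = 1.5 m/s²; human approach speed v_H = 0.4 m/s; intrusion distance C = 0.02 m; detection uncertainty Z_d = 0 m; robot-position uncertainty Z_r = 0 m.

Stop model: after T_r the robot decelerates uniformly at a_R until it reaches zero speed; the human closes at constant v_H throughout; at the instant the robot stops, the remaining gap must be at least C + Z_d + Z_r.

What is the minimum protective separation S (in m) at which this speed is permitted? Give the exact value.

braking lasts T_s = (3/5)/(3/2) = 0.4000 s
robot in T_r: 0.6000·0.3000 = 0.1800 m
robot covers 0.6000·0.4000 − ½·1.5000·0.4000² = 0.1200 m while stopping
human over T_r+T_s: 0.4000·(0.3000+0.4000) = 0.2800 m
residual clearance needed = 0.0200+0.0000+0.0000 = 0.0200 m
S_min ≈ 0.1800+0.1200+0.2800+0.0200  ⇒  S_min = 3/5 m

S_min = 3/5 m = 0.6000 m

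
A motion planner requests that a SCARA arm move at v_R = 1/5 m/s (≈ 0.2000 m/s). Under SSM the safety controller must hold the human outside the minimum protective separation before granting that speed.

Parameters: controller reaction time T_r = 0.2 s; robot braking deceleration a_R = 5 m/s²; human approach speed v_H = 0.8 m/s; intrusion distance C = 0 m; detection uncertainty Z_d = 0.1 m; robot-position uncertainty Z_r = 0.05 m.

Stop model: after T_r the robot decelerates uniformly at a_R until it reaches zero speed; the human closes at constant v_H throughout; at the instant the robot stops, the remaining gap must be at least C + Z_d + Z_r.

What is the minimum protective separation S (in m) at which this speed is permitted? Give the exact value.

S_min = 193/500 m = 0.3860 m

T_s = v_R/a_R = (1/5)/5 = 0.0400 s
reaction-phase robot travel = 0.2000·0.2000 = 0.0400 m
braking distance = 0.2000²/(2·5.0000) = 0.0040 m
person approaches 0.8000·(0.2000+0.0400) = 0.1920 m
margins: 0.0000+0.1000+0.0500 = 0.1500 m
S_min ≈ 0.0400+0.0040+0.1920+0.1500  ⇒  S_min = 193/500 m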